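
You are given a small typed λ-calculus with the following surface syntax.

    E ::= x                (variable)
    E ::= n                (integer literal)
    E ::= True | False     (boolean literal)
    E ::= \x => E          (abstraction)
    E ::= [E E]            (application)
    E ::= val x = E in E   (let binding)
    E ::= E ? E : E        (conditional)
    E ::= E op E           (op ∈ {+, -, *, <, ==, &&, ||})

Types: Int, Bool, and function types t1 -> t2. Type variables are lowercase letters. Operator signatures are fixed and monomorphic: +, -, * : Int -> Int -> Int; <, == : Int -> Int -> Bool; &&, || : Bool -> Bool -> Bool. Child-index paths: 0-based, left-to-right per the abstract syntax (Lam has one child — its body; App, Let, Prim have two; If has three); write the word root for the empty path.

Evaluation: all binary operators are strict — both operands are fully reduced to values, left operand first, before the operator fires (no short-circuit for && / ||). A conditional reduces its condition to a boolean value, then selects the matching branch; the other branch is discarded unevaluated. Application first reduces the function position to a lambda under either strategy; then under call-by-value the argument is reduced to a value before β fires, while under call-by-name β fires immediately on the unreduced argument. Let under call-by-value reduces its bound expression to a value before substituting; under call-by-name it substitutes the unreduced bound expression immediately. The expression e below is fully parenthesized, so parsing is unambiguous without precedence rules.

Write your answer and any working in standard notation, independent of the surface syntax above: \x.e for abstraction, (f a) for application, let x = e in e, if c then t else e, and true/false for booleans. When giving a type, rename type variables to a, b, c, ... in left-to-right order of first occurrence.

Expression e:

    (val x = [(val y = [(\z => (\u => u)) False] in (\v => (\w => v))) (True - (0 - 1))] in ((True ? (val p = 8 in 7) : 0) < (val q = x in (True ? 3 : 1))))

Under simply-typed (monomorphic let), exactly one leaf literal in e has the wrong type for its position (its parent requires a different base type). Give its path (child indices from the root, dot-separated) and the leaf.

Answer: 0.1.0 : true

Trace:
u : b
\u._ : b -> b
\z._ : a -> b -> b
  unify a -> b -> b ~ Bool -> c
  unify a ~ Bool
  unify b -> b ~ c
_ _ : b -> b
let y : b -> b
v : d
\w._ : e -> d
\v._ : d -> e -> d
  unify Bool ~ Int
  FAIL: mismatch Bool ~ Int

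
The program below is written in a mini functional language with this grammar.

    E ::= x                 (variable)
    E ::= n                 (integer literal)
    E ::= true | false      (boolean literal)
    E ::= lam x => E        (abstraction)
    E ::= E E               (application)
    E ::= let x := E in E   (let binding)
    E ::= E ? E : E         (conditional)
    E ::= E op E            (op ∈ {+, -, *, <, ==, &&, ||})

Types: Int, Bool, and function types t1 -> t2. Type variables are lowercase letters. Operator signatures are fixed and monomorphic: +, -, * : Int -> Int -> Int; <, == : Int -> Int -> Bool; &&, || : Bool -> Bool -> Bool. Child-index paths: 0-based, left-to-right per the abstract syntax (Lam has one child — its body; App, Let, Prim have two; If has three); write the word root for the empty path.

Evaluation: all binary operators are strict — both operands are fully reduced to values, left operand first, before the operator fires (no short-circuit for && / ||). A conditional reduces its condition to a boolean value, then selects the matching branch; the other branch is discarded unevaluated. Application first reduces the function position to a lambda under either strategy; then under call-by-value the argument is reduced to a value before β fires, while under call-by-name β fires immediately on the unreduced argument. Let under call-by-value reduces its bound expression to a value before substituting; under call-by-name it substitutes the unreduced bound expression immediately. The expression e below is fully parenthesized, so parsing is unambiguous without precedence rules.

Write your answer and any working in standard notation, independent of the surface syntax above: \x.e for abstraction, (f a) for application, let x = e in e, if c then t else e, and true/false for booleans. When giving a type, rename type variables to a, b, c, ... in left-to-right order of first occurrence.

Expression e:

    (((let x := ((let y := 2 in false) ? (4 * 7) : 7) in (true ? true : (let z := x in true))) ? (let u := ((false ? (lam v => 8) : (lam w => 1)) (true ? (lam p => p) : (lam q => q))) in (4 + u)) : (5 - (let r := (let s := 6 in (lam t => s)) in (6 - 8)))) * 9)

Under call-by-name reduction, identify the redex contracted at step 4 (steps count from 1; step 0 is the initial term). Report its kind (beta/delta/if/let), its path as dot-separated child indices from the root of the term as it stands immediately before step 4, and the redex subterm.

Derivation:
step 0: ((if (let x = (if (let y = 2 in false) then (4 * 7) else 7) in (if true then true else (let z = x in true))) then (let u = ((if false then (\v.8) else (\w.1)) (if true then (\p.p) else (\q.q))) in (4 + u)) else (5 - (let r = (let s = 6 in (\t.s)) in (6 - 8)))) * 9)
step 1: [let@0.0] ((if (if true then true else (let z = (if (let y = 2 in false) then (4 * 7) else 7) in true)) then (let u = ((if false then (\v.8) else (\w.1)) (if true then (\p.p) else (\q.q))) in (4 + u)) else (5 - (let r = (let s = 6 in (\t.s)) in (6 - 8)))) * 9)
step 2: [if@0.0] ((if true then (let u = ((if false then (\v.8) else (\w.1)) (if true then (\p.p) else (\q.q))) in (4 + u)) else (5 - (let r = (let s = 6 in (\t.s)) in (6 - 8)))) * 9)
step 3: [if@0] ((let u = ((if false then (\v.8) else (\w.1)) (if true then (\p.p) else (\q.q))) in (4 + u)) * 9)
step 4: [let@0] ((4 + ((if false then (\v.8) else (\w.1)) (if true then (\p.p) else (\q.q)))) * 9)

Answer: let at 0 : (let u = ((if false then (\v.8) else (\w.1)) (if true then (\p.p) else (\q.q))) in (4 + u))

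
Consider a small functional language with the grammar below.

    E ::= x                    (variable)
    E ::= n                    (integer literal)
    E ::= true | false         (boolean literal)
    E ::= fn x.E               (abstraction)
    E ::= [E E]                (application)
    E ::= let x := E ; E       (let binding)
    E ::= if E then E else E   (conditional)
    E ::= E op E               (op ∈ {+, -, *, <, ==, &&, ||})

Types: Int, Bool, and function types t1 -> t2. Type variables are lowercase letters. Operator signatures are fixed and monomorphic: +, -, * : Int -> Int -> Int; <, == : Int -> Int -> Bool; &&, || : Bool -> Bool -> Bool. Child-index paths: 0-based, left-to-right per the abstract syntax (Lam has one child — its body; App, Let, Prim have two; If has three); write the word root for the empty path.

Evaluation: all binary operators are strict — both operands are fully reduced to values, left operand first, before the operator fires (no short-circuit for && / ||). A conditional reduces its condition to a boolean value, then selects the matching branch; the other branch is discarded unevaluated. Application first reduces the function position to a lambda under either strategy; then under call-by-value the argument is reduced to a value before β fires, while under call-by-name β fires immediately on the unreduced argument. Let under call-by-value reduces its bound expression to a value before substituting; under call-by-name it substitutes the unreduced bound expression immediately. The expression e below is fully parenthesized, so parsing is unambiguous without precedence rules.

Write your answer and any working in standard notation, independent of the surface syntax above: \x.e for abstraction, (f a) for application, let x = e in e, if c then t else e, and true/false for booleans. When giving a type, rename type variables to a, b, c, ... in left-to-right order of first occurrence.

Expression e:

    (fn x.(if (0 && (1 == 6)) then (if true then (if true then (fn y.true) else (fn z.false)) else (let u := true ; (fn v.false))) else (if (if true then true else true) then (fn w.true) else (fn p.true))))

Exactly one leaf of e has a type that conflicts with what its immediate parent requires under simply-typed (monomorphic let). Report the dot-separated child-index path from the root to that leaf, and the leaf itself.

Trace:
  unify Int ~ Bool
  FAIL: mismatch Int ~ Bool

Answer: 0.0.0 : 0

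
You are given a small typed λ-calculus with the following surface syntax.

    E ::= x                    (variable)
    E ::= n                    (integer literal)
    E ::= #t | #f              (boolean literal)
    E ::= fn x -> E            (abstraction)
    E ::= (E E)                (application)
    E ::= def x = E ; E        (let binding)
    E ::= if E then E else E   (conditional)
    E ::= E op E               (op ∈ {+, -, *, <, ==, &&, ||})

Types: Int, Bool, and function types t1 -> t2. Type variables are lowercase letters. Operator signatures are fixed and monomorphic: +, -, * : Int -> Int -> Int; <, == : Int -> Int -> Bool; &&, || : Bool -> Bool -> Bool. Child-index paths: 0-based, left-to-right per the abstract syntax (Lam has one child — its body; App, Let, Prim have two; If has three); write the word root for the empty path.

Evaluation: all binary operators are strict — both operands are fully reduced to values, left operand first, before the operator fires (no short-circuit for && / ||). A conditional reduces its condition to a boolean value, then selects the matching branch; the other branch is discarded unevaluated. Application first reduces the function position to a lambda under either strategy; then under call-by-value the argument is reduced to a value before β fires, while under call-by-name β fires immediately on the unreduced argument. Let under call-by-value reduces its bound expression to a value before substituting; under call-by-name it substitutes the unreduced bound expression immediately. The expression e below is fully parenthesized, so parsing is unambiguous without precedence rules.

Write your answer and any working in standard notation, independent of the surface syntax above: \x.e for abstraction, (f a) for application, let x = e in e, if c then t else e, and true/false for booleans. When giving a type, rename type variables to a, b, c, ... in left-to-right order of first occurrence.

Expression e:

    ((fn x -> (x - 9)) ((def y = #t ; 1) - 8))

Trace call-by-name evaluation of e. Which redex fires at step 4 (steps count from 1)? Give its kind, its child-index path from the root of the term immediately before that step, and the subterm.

Trace:
step 0: ((\x.(x - 9)) ((let y = true in 1) - 8))
step 1: [beta@root] (((let y = true in 1) - 8) - 9)
step 2: [let@0.0] ((1 - 8) - 9)
step 3: [delta@0] (-7 - 9)
step 4: [delta@root] -16

Answer: delta at root : (-7 - 9)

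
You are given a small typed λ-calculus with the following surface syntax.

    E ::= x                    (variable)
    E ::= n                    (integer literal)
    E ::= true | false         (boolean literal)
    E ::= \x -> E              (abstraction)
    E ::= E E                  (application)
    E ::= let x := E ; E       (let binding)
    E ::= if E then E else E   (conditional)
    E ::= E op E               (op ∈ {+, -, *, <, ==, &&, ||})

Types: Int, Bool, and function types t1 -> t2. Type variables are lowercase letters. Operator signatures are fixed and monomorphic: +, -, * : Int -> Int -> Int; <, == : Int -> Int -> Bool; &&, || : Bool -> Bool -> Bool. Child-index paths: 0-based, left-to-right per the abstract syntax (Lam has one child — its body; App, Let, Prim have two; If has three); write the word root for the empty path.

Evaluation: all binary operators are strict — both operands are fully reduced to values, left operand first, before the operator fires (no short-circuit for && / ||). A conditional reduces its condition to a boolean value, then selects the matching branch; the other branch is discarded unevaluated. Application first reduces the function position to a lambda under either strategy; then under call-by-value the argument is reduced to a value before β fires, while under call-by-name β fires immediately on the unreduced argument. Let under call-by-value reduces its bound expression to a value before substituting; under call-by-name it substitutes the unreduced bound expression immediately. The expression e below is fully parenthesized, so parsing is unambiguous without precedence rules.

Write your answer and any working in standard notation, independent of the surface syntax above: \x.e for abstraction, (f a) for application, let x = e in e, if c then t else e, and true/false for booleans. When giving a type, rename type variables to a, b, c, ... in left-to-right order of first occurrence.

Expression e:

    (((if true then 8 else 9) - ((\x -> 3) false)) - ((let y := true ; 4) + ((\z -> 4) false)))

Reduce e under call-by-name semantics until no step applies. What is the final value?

Trace:
step 0: (((if true then 8 else 9) - ((\x.3) false)) - ((let y = true in 4) + ((\z.4) false)))
step 1: [if@0.0] ((8 - ((\x.3) false)) - ((let y = true in 4) + ((\z.4) false)))
step 2: [beta@0.1] ((8 - 3) - ((let y = true in 4) + ((\z.4) false)))
step 3: [delta@0] (5 - ((let y = true in 4) + ((\z.4) false)))
step 4: [let@1.0] (5 - (4 + ((\z.4) false)))
step 5: [beta@1.1] (5 - (4 + 4))
step 6: [delta@1] (5 - 8)
step 7: [delta@root] -3

Answer: -3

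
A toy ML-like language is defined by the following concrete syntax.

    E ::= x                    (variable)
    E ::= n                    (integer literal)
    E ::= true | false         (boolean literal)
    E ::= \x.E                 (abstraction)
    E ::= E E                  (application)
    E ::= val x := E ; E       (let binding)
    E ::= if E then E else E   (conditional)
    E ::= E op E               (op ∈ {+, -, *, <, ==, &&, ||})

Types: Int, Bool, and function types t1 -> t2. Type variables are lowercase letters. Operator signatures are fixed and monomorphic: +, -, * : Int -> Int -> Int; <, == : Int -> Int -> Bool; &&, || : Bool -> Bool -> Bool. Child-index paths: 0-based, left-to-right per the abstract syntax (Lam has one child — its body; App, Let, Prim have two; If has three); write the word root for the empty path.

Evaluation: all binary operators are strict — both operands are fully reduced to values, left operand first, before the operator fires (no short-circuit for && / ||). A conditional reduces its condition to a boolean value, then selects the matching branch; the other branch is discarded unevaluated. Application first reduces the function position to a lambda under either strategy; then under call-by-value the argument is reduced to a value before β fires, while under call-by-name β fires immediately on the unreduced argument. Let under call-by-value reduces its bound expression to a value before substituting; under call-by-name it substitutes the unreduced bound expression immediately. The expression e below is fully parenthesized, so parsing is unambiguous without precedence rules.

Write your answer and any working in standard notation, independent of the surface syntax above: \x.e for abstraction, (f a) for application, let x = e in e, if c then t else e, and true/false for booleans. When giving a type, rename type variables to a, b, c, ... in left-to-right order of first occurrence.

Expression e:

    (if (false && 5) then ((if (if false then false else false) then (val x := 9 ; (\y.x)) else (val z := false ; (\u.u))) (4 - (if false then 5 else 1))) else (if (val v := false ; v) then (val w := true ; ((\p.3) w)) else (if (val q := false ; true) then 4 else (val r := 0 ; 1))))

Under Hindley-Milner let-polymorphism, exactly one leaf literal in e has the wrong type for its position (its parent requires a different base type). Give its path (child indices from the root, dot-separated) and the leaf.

Answer: 0.1 : 5

Trace:
  unify Bool ~ Bool
  unify Int ~ Bool
  FAIL: mismatch Int ~ Bool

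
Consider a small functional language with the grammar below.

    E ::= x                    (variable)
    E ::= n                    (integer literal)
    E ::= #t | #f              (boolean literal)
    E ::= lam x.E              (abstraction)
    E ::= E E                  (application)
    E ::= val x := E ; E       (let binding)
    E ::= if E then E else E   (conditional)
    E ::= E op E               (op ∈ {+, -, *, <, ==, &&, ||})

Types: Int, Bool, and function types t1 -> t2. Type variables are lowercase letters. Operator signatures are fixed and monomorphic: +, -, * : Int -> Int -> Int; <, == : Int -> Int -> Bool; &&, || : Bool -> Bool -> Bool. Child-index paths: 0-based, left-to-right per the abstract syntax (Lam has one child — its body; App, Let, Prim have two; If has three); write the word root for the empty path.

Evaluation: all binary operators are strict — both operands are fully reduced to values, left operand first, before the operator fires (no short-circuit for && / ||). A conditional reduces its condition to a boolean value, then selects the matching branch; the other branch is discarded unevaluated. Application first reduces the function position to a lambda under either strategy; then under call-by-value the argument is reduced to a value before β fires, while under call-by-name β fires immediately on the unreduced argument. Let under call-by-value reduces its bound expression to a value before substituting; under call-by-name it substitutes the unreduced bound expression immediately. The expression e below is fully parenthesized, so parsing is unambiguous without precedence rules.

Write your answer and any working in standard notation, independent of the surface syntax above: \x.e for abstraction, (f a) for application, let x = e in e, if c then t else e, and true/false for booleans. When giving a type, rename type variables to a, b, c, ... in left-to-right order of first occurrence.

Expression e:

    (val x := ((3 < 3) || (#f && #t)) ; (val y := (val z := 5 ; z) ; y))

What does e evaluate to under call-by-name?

Working:
step 0: (let x = ((3 < 3) || (false && true)) in (let y = (let z = 5 in z) in y))
step 1: [let@root] (let y = (let z = 5 in z) in y)
step 2: [let@root] (let z = 5 in z)
step 3: [let@root] 5

Answer: 5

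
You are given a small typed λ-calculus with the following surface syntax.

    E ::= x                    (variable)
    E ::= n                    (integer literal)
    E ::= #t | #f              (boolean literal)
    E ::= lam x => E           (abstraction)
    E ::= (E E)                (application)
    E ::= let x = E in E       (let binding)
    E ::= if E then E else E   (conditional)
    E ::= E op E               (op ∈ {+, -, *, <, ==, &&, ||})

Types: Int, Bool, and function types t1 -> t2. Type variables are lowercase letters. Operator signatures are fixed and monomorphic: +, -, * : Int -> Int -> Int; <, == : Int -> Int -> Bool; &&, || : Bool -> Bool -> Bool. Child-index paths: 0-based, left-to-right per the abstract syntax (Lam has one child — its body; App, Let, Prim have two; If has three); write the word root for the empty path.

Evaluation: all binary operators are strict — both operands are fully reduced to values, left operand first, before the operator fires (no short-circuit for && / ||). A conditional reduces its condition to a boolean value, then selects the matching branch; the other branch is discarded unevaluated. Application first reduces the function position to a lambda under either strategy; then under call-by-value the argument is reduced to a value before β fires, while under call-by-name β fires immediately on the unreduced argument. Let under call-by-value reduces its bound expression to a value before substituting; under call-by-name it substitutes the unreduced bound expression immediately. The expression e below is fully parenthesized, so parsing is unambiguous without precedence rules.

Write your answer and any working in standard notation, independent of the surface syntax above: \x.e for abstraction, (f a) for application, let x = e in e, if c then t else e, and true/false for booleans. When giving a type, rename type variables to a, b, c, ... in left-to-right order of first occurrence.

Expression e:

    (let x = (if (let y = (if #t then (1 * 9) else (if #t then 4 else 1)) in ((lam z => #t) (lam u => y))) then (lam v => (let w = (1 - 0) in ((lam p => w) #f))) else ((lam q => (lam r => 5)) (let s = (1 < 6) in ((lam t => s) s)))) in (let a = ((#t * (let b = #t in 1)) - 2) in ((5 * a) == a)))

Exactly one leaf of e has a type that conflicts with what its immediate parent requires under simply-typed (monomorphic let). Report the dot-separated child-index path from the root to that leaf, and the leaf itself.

Answer: 1.0.0.0 : true

Derivation:
  unify Bool ~ Bool
  unify Int ~ Int
  unify Int ~ Int
  unify Bool ~ Bool
  unify Int ~ Int
  unify Int ~ Int
let y : Int
\z._ : a -> Bool
y : Int
\u._ : b -> Int
  unify a -> Bool ~ (b -> Int) -> c
  unify a ~ b -> Int
  unify Bool ~ c
_ _ : Bool
  unify Bool ~ Bool
  unify Int ~ Int
  unify Int ~ Int
let w : Int
w : Int
\p._ : e -> Int
  unify e -> Int ~ Bool -> f
  unify e ~ Bool
  unify Int ~ f
_ _ : Int
\v._ : d -> Int
\r._ : h -> Int
\q._ : g -> h -> Int
  unify Int ~ Int
  unify Int ~ Int
let s : Bool
s : Bool
\t._ : i -> Bool
s : Bool
  unify i -> Bool ~ Bool -> j
  unify i ~ Bool
  unify Bool ~ j
_ _ : Bool
  unify g -> h -> Int ~ Bool -> k
  unify g ~ Bool
  unify h -> Int ~ k
_ _ : h -> Int
  unify d -> Int ~ h -> Int
  unify d ~ h
  unify Int ~ Int
let x : h -> Int
  unify Bool ~ Int
  FAIL: mismatch Bool ~ Int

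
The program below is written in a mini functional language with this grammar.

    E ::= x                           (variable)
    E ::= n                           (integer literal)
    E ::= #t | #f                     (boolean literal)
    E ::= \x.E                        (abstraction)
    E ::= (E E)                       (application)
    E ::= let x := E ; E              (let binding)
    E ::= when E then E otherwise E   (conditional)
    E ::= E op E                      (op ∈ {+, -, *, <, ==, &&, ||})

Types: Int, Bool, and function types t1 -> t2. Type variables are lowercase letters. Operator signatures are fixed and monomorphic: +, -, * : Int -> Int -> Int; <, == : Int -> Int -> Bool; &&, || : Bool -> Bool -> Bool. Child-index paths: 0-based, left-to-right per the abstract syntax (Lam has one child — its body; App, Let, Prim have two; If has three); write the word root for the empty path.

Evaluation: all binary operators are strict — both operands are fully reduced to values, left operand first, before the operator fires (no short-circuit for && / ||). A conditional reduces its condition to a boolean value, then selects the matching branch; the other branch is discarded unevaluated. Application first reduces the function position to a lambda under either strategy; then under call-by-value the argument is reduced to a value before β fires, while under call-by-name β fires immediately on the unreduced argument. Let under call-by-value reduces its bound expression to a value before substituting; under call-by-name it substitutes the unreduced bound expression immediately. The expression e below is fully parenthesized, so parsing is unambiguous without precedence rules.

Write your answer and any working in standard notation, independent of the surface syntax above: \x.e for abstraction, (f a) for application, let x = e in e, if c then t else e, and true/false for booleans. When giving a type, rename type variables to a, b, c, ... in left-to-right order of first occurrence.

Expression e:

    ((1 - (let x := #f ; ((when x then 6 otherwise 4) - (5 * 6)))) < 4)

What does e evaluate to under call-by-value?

Derivation:
step 0: ((1 - (let x = false in ((if x then 6 else 4) - (5 * 6)))) < 4)
step 1: [let@0.1] ((1 - ((if false then 6 else 4) - (5 * 6))) < 4)
step 2: [if@0.1.0] ((1 - (4 - (5 * 6))) < 4)
step 3: [delta@0.1.1] ((1 - (4 - 30)) < 4)
step 4: [delta@0.1] ((1 - -26) < 4)
step 5: [delta@0] (27 < 4)
step 6: [delta@root] false

Answer: false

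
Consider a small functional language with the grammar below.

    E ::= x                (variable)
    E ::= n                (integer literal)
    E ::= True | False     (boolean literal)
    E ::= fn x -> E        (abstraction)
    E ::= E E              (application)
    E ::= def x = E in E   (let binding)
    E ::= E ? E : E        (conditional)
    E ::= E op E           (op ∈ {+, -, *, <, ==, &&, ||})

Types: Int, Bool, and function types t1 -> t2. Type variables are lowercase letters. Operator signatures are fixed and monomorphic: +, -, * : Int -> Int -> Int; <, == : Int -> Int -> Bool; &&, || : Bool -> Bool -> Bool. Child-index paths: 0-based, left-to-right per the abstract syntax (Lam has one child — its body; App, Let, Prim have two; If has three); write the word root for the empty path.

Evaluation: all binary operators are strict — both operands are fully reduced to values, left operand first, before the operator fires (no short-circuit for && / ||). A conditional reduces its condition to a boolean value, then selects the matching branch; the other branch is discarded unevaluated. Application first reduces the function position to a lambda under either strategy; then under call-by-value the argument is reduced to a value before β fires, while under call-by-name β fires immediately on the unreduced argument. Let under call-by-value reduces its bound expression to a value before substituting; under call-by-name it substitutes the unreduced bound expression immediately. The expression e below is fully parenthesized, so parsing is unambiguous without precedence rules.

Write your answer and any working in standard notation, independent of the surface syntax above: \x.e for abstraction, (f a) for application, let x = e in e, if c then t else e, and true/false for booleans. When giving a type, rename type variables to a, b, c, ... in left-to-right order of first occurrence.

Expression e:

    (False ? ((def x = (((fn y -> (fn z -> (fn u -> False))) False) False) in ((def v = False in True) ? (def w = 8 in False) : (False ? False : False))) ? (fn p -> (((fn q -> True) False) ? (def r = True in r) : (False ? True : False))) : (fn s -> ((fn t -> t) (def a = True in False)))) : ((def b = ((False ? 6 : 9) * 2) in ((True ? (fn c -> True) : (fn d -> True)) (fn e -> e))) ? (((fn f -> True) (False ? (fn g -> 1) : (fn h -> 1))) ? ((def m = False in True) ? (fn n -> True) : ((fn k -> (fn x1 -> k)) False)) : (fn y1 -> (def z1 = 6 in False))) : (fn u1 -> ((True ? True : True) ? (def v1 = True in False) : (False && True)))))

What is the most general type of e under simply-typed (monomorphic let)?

Answer: a -> Bool

Derivation:
  unify Bool ~ Bool
\u._ : c -> Bool
\z._ : b -> c -> Bool
\y._ : a -> b -> c -> Bool
  unify a -> b -> c -> Bool ~ Bool -> d
  unify a ~ Bool
  unify b -> c -> Bool ~ d
_ _ : b -> c -> Bool
  unify b -> c -> Bool ~ Bool -> e
  unify b ~ Bool
  unify c -> Bool ~ e
_ _ : c -> Bool
let x : c -> Bool
let v : Bool
  unify Bool ~ Bool
let w : Int
  unify Bool ~ Bool
  unify Bool ~ Bool
  unify Bool ~ Bool
  unify Bool ~ Bool
\q._ : g -> Bool
  unify g -> Bool ~ Bool -> h
  unify g ~ Bool
  unify Bool ~ h
_ _ : Bool
  unify Bool ~ Bool
let r : Bool
r : Bool
  unify Bool ~ Bool
  unify Bool ~ Bool
  unify Bool ~ Bool
\p._ : f -> Bool
t : j
\t._ : j -> j
let a : Bool
  unify j -> j ~ Bool -> k
  unify j ~ Bool
  unify Bool ~ k
_ _ : Bool
\s._ : i -> Bool
  unify f -> Bool ~ i -> Bool
  unify f ~ i
  unify Bool ~ Bool
  unify Bool ~ Bool
  unify Int ~ Int
  unify Int ~ Int
  unify Int ~ Int
let b : Int
  unify Bool ~ Bool
\c._ : l -> Bool
\d._ : m -> Bool
  unify l -> Bool ~ m -> Bool
  unify l ~ m
  unify Bool ~ Bool
e : n
\e._ : n -> n
  unify m -> Bool ~ (n -> n) -> o
  unify m ~ n -> n
  unify Bool ~ o
_ _ : Bool
  unify Bool ~ Bool
\f._ : p -> Bool
  unify Bool ~ Bool
\g._ : q -> Int
\h._ : r -> Int
  unify q -> Int ~ r -> Int
  unify q ~ r
  unify Int ~ Int
  unify p -> Bool ~ (r -> Int) -> s
  unify p ~ r -> Int
  unify Bool ~ s
_ _ : Bool
  unify Bool ~ Bool
let m : Bool
  unify Bool ~ Bool
\n._ : t -> Bool
k : u
\x1._ : v -> u
\k._ : u -> v -> u
  unify u -> v -> u ~ Bool -> w
  unify u ~ Bool
  unify v -> Bool ~ w
_ _ : v -> Bool
  unify t -> Bool ~ v -> Bool
  unify t ~ v
  unify Bool ~ Bool
let z1 : Int
\y1._ : x -> Bool
  unify v -> Bool ~ x -> Bool
  unify v ~ x
  unify Bool ~ Bool
  unify Bool ~ Bool
  unify Bool ~ Bool
  unify Bool ~ Bool
let v1 : Bool
  unify Bool ~ Bool
  unify Bool ~ Bool
  unify Bool ~ Bool
\u1._ : y -> Bool
  unify x -> Bool ~ y -> Bool
  unify x ~ y
  unify Bool ~ Bool
  unify i -> Bool ~ y -> Bool
  unify i ~ y
  unify Bool ~ Bool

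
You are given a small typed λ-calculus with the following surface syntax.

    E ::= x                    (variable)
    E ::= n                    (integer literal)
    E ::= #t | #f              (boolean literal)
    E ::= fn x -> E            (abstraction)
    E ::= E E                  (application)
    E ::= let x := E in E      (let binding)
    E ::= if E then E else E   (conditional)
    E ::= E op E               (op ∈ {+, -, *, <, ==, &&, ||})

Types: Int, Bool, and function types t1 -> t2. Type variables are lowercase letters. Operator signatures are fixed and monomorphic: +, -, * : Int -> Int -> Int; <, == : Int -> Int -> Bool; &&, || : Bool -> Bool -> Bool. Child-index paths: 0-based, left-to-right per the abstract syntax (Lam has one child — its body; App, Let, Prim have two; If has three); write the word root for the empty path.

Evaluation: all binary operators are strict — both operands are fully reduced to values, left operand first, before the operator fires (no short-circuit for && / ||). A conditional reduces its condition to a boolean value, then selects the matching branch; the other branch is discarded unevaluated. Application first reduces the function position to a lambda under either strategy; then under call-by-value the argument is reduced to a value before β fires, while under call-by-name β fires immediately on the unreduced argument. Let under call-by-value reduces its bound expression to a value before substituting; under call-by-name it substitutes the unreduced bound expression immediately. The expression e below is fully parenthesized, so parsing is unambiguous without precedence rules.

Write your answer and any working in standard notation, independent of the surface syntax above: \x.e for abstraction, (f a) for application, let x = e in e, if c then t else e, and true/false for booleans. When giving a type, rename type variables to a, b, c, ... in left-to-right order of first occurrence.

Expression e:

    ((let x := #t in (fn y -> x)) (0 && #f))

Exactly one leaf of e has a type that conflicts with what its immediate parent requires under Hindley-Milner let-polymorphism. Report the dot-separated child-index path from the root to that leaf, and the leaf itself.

Trace:
let x : Bool
x : Bool
\y._ : a -> Bool
  unify Int ~ Bool
  FAIL: mismatch Int ~ Bool

Answer: 1.0 : 0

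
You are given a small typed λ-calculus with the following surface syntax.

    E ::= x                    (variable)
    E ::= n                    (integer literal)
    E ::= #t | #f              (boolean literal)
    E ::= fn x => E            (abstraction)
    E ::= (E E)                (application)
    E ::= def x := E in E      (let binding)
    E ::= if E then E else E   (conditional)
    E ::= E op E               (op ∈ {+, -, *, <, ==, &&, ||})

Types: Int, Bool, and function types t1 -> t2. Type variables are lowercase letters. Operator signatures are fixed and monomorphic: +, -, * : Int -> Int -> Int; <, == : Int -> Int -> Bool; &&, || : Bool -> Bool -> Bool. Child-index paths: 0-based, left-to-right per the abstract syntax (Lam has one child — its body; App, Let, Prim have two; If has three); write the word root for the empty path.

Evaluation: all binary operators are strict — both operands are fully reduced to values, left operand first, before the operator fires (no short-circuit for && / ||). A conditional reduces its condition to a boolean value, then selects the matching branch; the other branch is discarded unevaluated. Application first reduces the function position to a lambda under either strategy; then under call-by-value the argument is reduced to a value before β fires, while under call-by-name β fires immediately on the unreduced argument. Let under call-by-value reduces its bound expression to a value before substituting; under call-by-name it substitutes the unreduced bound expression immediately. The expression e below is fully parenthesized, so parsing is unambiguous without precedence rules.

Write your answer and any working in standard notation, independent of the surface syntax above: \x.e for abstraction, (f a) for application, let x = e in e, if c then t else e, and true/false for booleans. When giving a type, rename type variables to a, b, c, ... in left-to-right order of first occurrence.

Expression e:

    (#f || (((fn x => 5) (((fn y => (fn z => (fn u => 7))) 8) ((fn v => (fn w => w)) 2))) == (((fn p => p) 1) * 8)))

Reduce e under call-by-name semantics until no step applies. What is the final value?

Answer: false

Derivation:
step 0: (false || (((\x.5) (((\y.(\z.(\u.7))) 8) ((\v.(\w.w)) 2))) == (((\p.p) 1) * 8)))
step 1: [beta@1.0] (false || (5 == (((\p.p) 1) * 8)))
step 2: [beta@1.1.0] (false || (5 == (1 * 8)))
step 3: [delta@1.1] (false || (5 == 8))
step 4: [delta@1] (false || false)
step 5: [delta@root] false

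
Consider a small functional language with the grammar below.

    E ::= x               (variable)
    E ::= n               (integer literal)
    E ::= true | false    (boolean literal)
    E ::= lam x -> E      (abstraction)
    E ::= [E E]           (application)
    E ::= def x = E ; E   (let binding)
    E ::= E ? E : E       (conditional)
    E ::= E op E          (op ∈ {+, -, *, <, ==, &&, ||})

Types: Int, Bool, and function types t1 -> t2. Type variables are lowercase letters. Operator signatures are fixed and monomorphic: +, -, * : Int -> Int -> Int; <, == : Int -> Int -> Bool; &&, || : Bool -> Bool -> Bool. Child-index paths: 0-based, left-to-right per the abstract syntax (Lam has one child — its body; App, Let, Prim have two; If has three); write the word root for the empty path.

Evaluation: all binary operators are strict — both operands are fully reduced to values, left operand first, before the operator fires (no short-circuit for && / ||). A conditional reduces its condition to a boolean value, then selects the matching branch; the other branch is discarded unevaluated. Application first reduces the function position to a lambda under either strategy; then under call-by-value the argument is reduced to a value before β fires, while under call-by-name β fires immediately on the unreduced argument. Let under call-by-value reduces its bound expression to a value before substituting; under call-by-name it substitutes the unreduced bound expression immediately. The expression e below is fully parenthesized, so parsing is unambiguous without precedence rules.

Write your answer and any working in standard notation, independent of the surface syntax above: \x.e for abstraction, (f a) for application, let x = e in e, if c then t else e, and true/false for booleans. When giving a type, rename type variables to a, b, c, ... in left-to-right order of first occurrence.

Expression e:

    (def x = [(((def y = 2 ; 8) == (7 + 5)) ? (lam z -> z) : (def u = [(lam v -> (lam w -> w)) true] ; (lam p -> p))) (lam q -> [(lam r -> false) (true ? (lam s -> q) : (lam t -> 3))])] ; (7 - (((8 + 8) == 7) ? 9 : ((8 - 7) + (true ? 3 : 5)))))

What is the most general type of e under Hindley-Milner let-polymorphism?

Answer: Int

Working:
let y : Int
  unify Int ~ Int
  unify Int ~ Int
  unify Int ~ Int
  unify Int ~ Int
  unify Bool ~ Bool
z : a
\z._ : a -> a
w : c
\w._ : c -> c
\v._ : b -> c -> c
  unify b -> c -> c ~ Bool -> d
  unify b ~ Bool
  unify c -> c ~ d
_ _ : c -> c
let u : forall. c -> c
p : e
\p._ : e -> e
  unify a -> a ~ e -> e
  unify a ~ e
  unify e ~ e
\r._ : g -> Bool
  unify Bool ~ Bool
q : f
\s._ : h -> f
\t._ : i -> Int
  unify h -> f ~ i -> Int
  unify h ~ i
  unify f ~ Int
  unify g -> Bool ~ (i -> Int) -> j
  unify g ~ i -> Int
  unify Bool ~ j
_ _ : Bool
\q._ : Int -> Bool
  unify e -> e ~ (Int -> Bool) -> k
  unify e ~ Int -> Bool
  unify Int -> Bool ~ k
_ _ : Int -> Bool
let x : Int -> Bool
  unify Int ~ Int
  unify Int ~ Int
  unify Int ~ Int
  unify Int ~ Int
  unify Int ~ Int
  unify Bool ~ Bool
  unify Int ~ Int
  unify Int ~ Int
  unify Int ~ Int
  unify Bool ~ Bool
  unify Int ~ Int
  unify Int ~ Int
  unify Int ~ Int
  unify Int ~ Int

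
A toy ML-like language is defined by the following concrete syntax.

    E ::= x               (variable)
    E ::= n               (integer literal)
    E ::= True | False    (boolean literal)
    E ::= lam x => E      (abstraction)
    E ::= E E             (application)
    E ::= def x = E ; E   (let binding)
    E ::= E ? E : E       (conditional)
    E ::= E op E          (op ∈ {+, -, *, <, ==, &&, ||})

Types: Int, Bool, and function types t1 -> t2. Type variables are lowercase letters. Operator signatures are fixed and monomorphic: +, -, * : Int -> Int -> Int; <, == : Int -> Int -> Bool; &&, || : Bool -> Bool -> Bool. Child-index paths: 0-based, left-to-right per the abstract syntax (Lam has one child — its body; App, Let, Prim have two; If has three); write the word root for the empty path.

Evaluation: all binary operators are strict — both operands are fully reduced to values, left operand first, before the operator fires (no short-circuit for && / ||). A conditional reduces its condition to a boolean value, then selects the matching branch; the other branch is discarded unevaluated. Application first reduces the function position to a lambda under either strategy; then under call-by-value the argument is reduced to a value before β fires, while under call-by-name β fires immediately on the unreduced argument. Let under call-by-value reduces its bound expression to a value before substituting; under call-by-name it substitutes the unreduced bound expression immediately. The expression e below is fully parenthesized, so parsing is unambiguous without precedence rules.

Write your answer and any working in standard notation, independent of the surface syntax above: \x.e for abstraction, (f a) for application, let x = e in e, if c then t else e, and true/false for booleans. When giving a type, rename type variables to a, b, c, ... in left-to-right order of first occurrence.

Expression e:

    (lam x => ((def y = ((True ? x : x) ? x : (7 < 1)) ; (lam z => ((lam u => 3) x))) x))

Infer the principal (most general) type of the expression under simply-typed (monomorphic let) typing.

Derivation:
  unify Bool ~ Bool
x : a
x : a
  unify a ~ a
  unify a ~ Bool
x : Bool
  unify Int ~ Int
  unify Int ~ Int
  unify Bool ~ Bool
let y : Bool
\u._ : c -> Int
x : Bool
  unify c -> Int ~ Bool -> d
  unify c ~ Bool
  unify Int ~ d
_ _ : Int
\z._ : b -> Int
x : Bool
  unify b -> Int ~ Bool -> e
  unify b ~ Bool
  unify Int ~ e
_ _ : Int
\x._ : Bool -> Int

Answer: Bool -> Int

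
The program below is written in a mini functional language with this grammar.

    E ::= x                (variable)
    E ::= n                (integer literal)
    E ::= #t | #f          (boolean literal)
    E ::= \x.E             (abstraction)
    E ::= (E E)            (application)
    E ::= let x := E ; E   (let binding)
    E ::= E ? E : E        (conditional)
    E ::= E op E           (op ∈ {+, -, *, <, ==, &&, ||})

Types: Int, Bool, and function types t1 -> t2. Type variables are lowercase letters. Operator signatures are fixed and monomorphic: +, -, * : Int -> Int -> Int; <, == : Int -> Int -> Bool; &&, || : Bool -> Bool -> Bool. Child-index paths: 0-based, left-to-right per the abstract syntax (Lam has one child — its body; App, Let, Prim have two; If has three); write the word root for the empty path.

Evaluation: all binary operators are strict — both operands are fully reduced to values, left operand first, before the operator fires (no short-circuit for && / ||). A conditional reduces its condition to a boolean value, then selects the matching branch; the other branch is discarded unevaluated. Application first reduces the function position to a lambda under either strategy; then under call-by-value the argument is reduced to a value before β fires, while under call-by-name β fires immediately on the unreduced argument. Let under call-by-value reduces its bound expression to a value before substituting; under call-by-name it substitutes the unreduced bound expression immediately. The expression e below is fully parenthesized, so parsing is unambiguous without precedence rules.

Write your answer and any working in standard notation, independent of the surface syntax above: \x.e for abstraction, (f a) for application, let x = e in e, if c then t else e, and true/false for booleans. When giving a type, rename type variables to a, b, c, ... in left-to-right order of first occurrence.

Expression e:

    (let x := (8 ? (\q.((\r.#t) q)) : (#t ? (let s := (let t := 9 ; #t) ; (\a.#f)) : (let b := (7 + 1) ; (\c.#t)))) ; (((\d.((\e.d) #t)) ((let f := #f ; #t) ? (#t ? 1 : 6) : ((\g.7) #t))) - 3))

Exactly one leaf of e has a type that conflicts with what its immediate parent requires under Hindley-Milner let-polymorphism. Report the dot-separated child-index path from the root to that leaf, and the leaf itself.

Answer: 0.0 : 8

Trace:
  unify Int ~ Bool
  FAIL: mismatch Int ~ Bool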